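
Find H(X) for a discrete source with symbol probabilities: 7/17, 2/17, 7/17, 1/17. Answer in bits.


H = -sum(p_i * log2(p_i)). Terms: -(7/17)*log2(7/17) = 0.527103; -(2/17)*log2(2/17) = 0.363231; -(7/17)*log2(7/17) = 0.527103; -(1/17)*log2(1/17) = 0.240439. H = 0.527103 + 0.363231 + 0.527103 + 0.240439 = 1.6579

1.6579 bits


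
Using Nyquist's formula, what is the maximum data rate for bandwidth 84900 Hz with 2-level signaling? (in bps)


Rate = 2 * B * log2(M) = 2 * 84900 * 1.0 = 169800.0

169800.0 bps


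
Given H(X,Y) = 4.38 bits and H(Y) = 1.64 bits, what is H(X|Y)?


H(X|Y) = H(X,Y) - H(Y) = 4.38 - 1.64 = 2.74

2.74 bits


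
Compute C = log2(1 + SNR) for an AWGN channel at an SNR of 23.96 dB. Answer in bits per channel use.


SNR_linear = 10^(23.96/10) = 248.8857; C = log2(1 + SNR_linear) = log2(1 + 248.8857) = 7.9651

7.9651 bits/channel use


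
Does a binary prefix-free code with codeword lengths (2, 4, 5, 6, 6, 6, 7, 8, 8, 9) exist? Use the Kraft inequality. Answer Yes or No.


Kraft sum = sum(2^(-l_i)) = 0.4082, need <= 1. Result: satisfied (a binary prefix-free code with these lengths exists)

Yes


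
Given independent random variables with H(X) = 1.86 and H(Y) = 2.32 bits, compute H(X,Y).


For independent variables, H(X,Y) = H(X) + H(Y) = 1.86 + 2.32 = 4.18

4.18 bits


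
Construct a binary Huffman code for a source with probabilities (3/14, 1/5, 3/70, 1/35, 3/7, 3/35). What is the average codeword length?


Huffman construction (repeatedly merge the two least-probable nodes; each merge adds 1 bit to every symbol beneath it): 1/35 + 3/70 = 1/14; 1/14 + 3/35 = 11/70; 11/70 + 1/5 = 5/14; 3/14 + 5/14 = 4/7; 3/7 + 4/7 = 1. Resulting codeword lengths (in the order the probabilities were given): (2, 3, 5, 5, 1, 4). L_avg = sum(p_i * l_i) = 3/14*2 + 1/5*3 + 3/70*5 + 1/35*5 + 3/7*1 + 3/35*4 = 151/70 = 2.1571

2.1571 bits


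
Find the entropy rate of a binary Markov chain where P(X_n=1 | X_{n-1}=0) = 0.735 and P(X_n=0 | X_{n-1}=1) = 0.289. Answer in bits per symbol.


Stationary distribution: pi_0 = p10/(p01+p10) = 0.2822, pi_1 = 0.7178. Entropy rate H' = pi_0*H(p01) + pi_1*H(p10) = 0.2822*0.8342 + 0.7178*0.8674 = 0.858

0.858 bits/symbol


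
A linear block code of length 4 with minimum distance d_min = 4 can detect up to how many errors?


Detection capability = d_min - 1 = 4 - 1 = 3

3 errors


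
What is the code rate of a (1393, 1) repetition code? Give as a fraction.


Rate = k/n = 1/1393

1/1393


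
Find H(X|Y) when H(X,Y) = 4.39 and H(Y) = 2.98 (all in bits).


H(X|Y) = H(X,Y) - H(Y) = 4.39 - 2.98 = 1.41

1.41 bits


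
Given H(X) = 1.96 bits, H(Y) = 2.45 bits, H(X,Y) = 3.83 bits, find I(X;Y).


I(X;Y) = H(X) + H(Y) - H(X,Y) = 1.96 + 2.45 - 3.83 = 0.58

0.58 bits


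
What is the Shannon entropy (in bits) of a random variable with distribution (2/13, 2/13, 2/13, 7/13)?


H = -sum(p_i * log2(p_i)). Terms: -(2/13)*log2(2/13) = 0.415452; -(2/13)*log2(2/13) = 0.415452; -(2/13)*log2(2/13) = 0.415452; -(7/13)*log2(7/13) = 0.480892. H = 0.415452 + 0.415452 + 0.415452 + 0.480892 = 1.7272

1.7272 bits


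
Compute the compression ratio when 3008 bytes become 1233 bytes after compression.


Ratio = original / compressed = 3008 / 1233 = 2.4396

2.4396


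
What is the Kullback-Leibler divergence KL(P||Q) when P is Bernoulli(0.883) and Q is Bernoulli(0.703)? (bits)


KL = p*log2(p/q) + (1-p)*log2((1-p)/(1-q)) = 0.883*log2(0.883/0.703) + 0.117*log2(0.117/0.297) = 0.1332

0.1332 bits


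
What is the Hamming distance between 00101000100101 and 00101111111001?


Count differing positions: . . . . . ^ ^ ^ . ^ ^ ^ . . = 6 differences

6


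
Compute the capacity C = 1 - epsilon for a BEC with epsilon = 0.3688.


C = 1 - epsilon = 1 - 0.3688 = 0.6312

0.6312 bits


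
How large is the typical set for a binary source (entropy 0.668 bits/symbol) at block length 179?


log2|A_typical| = nH = 179 * 0.668 = 119.572, so |A_typical| ~ 2^119.572 = 9.880e+35

9.880e+35


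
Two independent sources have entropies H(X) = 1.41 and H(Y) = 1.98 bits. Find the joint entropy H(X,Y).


For independent variables, H(X,Y) = H(X) + H(Y) = 1.41 + 1.98 = 3.39

3.39 bits


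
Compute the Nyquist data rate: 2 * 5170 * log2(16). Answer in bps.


Rate = 2 * B * log2(M) = 2 * 5170 * 4.0 = 41360.0

41360.0 bps


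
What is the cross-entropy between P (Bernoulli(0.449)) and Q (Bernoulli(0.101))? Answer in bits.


H(P,Q) = -p*log2(q) - (1-p)*log2(1-q). -0.449*log2(0.101) = 1.485100; -0.551*log2(0.899) = 0.084637. H(P,Q) = 1.485100 + 0.084637 = 1.5697

1.5697 bits


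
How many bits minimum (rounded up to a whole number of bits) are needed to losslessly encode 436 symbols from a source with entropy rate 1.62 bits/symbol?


Minimum bits >= n * H = 436 * 1.62 = 706.32, rounded up to a whole number of bits = 707

707 bits


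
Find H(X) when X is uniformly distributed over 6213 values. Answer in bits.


H = log2(n) = log2(6213) = 12.6011

12.6011 bits


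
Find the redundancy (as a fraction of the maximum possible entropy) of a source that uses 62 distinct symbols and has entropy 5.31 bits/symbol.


H_max = log2(K) = log2(62) = 5.9542 bits/symbol. Redundancy = 1 - H/H_max = 1 - 5.31/5.9542 = 1 - 0.8918 = 0.1082

0.1082


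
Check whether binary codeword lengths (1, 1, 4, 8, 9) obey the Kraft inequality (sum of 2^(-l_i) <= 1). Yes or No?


Kraft sum = sum(2^(-l_i)) = 1.0684, need <= 1. Result: violated (a binary prefix-free code with these lengths cannot exist)

No


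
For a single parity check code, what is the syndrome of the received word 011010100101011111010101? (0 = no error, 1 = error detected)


Syndrome = XOR of all bits = 0 XOR 1 XOR 1 XOR 0 XOR 1 XOR 0 XOR 1 XOR 0 XOR 0 XOR 1 XOR 0 XOR 1 XOR 0 XOR 1 XOR 1 XOR 1 XOR 1 XOR 1 XOR 0 XOR 1 XOR 0 XOR 1 XOR 0 XOR 1 = 0

0


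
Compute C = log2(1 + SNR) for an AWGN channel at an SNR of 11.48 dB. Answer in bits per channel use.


SNR_linear = 10^(11.48/10) = 14.0605; C = log2(1 + SNR_linear) = log2(1 + 14.0605) = 3.9127

3.9127 bits/channel use


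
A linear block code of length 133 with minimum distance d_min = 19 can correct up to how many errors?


Correction capability = floor((d-1)/2) = floor((19-1)/2) = 9

9 errors


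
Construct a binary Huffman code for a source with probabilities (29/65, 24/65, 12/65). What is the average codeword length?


Huffman construction (repeatedly merge the two least-probable nodes; each merge adds 1 bit to every symbol beneath it): 12/65 + 24/65 = 36/65; 29/65 + 36/65 = 1. Resulting codeword lengths (in the order the probabilities were given): (1, 2, 2). L_avg = sum(p_i * l_i) = 29/65*1 + 24/65*2 + 12/65*2 = 101/65 = 1.5538

1.5538 bits


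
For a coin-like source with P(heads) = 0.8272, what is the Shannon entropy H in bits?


H = -p*log2(p) - (1-p)*log2(1-p). -0.8272*log2(0.8272) = 0.226398; -0.1728*log2(0.1728) = 0.437672. H = 0.226398 + 0.437672 = 0.6641

0.6641 bits


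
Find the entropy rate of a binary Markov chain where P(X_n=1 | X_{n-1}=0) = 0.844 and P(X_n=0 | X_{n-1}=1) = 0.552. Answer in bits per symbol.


Stationary distribution: pi_0 = p10/(p01+p10) = 0.3954, pi_1 = 0.6046. Entropy rate H' = pi_0*H(p01) + pi_1*H(p10) = 0.3954*0.6247 + 0.6046*0.9922 = 0.8469

0.8469 bits/symbol


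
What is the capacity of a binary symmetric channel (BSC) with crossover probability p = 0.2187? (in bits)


H(p) = -p*log2(p) - (1-p)*log2(1-p) = -0.2187*log2(0.2187) - 0.7813*log2(0.7813) = 0.479604 + 0.278183 = 0.7578. C = 1 - H(p) = 1 - 0.7578 = 0.2422

0.2422 bits


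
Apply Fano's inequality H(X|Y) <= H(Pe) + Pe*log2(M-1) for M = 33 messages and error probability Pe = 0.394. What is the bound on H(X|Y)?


H(Pe) = -Pe*log2(Pe) - (1-Pe)*log2(1-Pe) = -0.394*log2(0.394) - 0.606*log2(0.606) = 0.529431 + 0.437902 = 0.9673. Pe*log2(M-1) = 0.394*log2(32) = 1.970000. Bound = H(Pe) + Pe*log2(M-1) = 0.529431 + 0.437902 + 1.970000 = 2.9373

2.9373 bits


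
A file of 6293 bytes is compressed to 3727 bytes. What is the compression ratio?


Ratio = original / compressed = 6293 / 3727 = 1.6885

1.6885


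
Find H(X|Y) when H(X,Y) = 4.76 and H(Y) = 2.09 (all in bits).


H(X|Y) = H(X,Y) - H(Y) = 4.76 - 2.09 = 2.67

2.67 bits


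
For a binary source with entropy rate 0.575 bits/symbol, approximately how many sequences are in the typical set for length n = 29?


log2|A_typical| = nH = 29 * 0.575 = 16.675, so |A_typical| ~ 2^16.675 = 1.046e+05

1.046e+05


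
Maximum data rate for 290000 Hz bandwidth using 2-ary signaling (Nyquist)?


Rate = 2 * B * log2(M) = 2 * 290000 * 1.0 = 580000.0

580000.0 bps


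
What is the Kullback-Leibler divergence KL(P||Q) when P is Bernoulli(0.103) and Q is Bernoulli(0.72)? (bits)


KL = p*log2(p/q) + (1-p)*log2((1-p)/(1-q)) = 0.103*log2(0.103/0.72) + 0.897*log2(0.897/0.28) = 1.2177

1.2177 bits


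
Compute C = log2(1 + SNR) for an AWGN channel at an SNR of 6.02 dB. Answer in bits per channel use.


SNR_linear = 10^(6.02/10) = 3.9994; C = log2(1 + SNR_linear) = log2(1 + 3.9994) = 2.3218

2.3218 bits/channel use


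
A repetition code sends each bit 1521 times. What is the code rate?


Rate = k/n = 1/1521

1/1521


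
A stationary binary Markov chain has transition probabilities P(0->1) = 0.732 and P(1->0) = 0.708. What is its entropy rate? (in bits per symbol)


Stationary distribution: pi_0 = p10/(p01+p10) = 0.4917, pi_1 = 0.5083. Entropy rate H' = pi_0*H(p01) + pi_1*H(p10) = 0.4917*0.8386 + 0.5083*0.8713 = 0.8552

0.8552 bits/symbol


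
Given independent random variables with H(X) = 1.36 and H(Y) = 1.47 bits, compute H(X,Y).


For independent variables, H(X,Y) = H(X) + H(Y) = 1.36 + 1.47 = 2.83

2.83 bits


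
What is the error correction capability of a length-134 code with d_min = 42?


Correction capability = floor((d-1)/2) = floor((42-1)/2) = 20

20 errors


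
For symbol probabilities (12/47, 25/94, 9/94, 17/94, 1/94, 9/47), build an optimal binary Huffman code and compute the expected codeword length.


Huffman construction (repeatedly merge the two least-probable nodes; each merge adds 1 bit to every symbol beneath it): 1/94 + 9/94 = 5/47; 5/47 + 17/94 = 27/94; 9/47 + 12/47 = 21/47; 25/94 + 27/94 = 26/47; 21/47 + 26/47 = 1. Resulting codeword lengths (in the order the probabilities were given): (2, 2, 4, 3, 4, 2). L_avg = sum(p_i * l_i) = 12/47*2 + 25/94*2 + 9/94*4 + 17/94*3 + 1/94*4 + 9/47*2 = 225/94 = 2.3936

2.3936 bits


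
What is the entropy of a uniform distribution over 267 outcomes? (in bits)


H = log2(n) = log2(267) = 8.0607

8.0607 bits


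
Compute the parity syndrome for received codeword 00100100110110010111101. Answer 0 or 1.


Syndrome = XOR of all bits = 0 XOR 0 XOR 1 XOR 0 XOR 0 XOR 1 XOR 0 XOR 0 XOR 1 XOR 1 XOR 0 XOR 1 XOR 1 XOR 0 XOR 0 XOR 1 XOR 0 XOR 1 XOR 1 XOR 1 XOR 1 XOR 0 XOR 1 = 0

0


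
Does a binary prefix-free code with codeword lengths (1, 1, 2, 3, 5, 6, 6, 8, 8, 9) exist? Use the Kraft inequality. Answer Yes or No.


Kraft sum = sum(2^(-l_i)) = 1.4473, need <= 1. Result: violated (a binary prefix-free code with these lengths cannot exist)

No


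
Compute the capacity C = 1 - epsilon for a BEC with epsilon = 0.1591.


C = 1 - epsilon = 1 - 0.1591 = 0.8409

0.8409 bits


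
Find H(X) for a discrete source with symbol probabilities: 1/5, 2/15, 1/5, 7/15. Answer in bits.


H = -sum(p_i * log2(p_i)). Terms: -(1/5)*log2(1/5) = 0.464386; -(2/15)*log2(2/15) = 0.387585; -(1/5)*log2(1/5) = 0.464386; -(7/15)*log2(7/15) = 0.513117. H = 0.464386 + 0.387585 + 0.464386 + 0.513117 = 1.8295

1.8295 bits


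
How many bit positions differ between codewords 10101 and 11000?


Count differing positions: . ^ ^ . ^ = 3 differences

3


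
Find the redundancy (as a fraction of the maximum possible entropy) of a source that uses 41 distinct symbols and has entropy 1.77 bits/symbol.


H_max = log2(K) = log2(41) = 5.3576 bits/symbol. Redundancy = 1 - H/H_max = 1 - 1.77/5.3576 = 1 - 0.3304 = 0.6696

0.6696


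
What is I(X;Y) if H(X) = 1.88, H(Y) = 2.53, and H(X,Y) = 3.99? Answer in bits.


I(X;Y) = H(X) + H(Y) - H(X,Y) = 1.88 + 2.53 - 3.99 = 0.42

0.42 bits


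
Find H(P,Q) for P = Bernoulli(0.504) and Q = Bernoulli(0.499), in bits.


H(P,Q) = -p*log2(q) - (1-p)*log2(1-q). -0.504*log2(0.499) = 0.505456; -0.496*log2(0.501) = 0.494570. H(P,Q) = 0.505456 + 0.494570 = 1.0

1.0 bits


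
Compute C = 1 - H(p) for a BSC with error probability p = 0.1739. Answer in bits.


H(p) = -p*log2(p) - (1-p)*log2(1-p) = -0.1739*log2(0.1739) - 0.8261*log2(0.8261) = 0.438866 + 0.227683 = 0.6665. C = 1 - H(p) = 1 - 0.6665 = 0.3335

0.3335 bits


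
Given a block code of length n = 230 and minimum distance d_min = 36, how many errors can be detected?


Detection capability = d_min - 1 = 36 - 1 = 35

35 errors


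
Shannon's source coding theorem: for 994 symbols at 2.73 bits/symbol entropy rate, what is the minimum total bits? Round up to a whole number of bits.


Minimum bits >= n * H = 994 * 2.73 = 2713.62, rounded up to a whole number of bits = 2714

2714 bits


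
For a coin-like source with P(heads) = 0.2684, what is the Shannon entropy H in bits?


H = -p*log2(p) - (1-p)*log2(1-p). -0.2684*log2(0.2684) = 0.509301; -0.7316*log2(0.7316) = 0.329859. H = 0.509301 + 0.329859 = 0.8392

0.8392 bits


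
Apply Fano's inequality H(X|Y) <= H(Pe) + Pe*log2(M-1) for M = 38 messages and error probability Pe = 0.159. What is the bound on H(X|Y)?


H(Pe) = -Pe*log2(Pe) - (1-Pe)*log2(1-Pe) = -0.159*log2(0.159) - 0.841*log2(0.841) = 0.421811 + 0.210101 = 0.6319. Pe*log2(M-1) = 0.159*log2(37) = 0.828303. Bound = H(Pe) + Pe*log2(M-1) = 0.421811 + 0.210101 + 0.828303 = 1.4602

1.4602 bits


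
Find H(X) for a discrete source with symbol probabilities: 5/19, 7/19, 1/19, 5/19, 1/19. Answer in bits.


H = -sum(p_i * log2(p_i)). Terms: -(5/19)*log2(5/19) = 0.506842; -(7/19)*log2(7/19) = 0.530737; -(1/19)*log2(1/19) = 0.223575; -(5/19)*log2(5/19) = 0.506842; -(1/19)*log2(1/19) = 0.223575. H = 0.506842 + 0.530737 + 0.223575 + 0.506842 + 0.223575 = 1.9916

1.9916 bits


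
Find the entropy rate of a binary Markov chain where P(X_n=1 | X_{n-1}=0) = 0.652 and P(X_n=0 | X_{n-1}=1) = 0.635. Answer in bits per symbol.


Stationary distribution: pi_0 = p10/(p01+p10) = 0.4934, pi_1 = 0.5066. Entropy rate H' = pi_0*H(p01) + pi_1*H(p10) = 0.4934*0.9323 + 0.5066*0.9468 = 0.9396

0.9396 bits/symbol


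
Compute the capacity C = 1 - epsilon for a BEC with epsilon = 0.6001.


C = 1 - epsilon = 1 - 0.6001 = 0.3999

0.3999 bits


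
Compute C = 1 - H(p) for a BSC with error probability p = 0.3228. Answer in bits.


H(p) = -p*log2(p) - (1-p)*log2(1-p) = -0.3228*log2(0.3228) - 0.6772*log2(0.6772) = 0.526580 + 0.380821 = 0.9074. C = 1 - H(p) = 1 - 0.9074 = 0.0926

0.0926 bits


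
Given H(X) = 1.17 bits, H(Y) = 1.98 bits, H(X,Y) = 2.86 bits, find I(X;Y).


I(X;Y) = H(X) + H(Y) - H(X,Y) = 1.17 + 1.98 - 2.86 = 0.29

0.29 bits


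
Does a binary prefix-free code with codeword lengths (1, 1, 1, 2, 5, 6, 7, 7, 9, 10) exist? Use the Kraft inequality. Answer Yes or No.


Kraft sum = sum(2^(-l_i)) = 1.8154, need <= 1. Result: violated (a binary prefix-free code with these lengths cannot exist)

No


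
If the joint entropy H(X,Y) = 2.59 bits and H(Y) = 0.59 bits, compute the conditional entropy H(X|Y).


H(X|Y) = H(X,Y) - H(Y) = 2.59 - 0.59 = 2.0

2.0 bits


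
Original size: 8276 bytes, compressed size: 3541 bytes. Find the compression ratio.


Ratio = original / compressed = 8276 / 3541 = 2.3372

2.3372


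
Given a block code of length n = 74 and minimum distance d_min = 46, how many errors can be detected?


Detection capability = d_min - 1 = 46 - 1 = 45

45 errors


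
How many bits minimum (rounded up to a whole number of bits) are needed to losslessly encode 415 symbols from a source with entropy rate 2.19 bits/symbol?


Minimum bits >= n * H = 415 * 2.19 = 908.85, rounded up to a whole number of bits = 909

909 bits


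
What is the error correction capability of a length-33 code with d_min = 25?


Correction capability = floor((d-1)/2) = floor((25-1)/2) = 12

12 errors


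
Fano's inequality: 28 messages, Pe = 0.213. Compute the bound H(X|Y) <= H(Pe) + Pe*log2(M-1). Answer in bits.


H(Pe) = -Pe*log2(Pe) - (1-Pe)*log2(1-Pe) = -0.213*log2(0.213) - 0.787*log2(0.787) = 0.475219 + 0.271959 = 0.7472. Pe*log2(M-1) = 0.213*log2(27) = 1.012791. Bound = H(Pe) + Pe*log2(M-1) = 0.475219 + 0.271959 + 1.012791 = 1.76

1.76 bits


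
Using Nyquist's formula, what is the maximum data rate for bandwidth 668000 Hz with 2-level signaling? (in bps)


Rate = 2 * B * log2(M) = 2 * 668000 * 1.0 = 1336000.0

1336000.0 bps


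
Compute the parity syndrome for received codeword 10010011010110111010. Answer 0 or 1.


Syndrome = XOR of all bits = 1 XOR 0 XOR 0 XOR 1 XOR 0 XOR 0 XOR 1 XOR 1 XOR 0 XOR 1 XOR 0 XOR 1 XOR 1 XOR 0 XOR 1 XOR 1 XOR 1 XOR 0 XOR 1 XOR 0 = 1

1


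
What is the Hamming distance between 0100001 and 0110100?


Count differing positions: . . ^ . ^ . ^ = 3 differences

3


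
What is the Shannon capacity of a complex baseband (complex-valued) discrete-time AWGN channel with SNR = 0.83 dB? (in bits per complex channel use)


SNR_linear = 10^(0.83/10) = 1.2106; C = log2(1 + SNR_linear) = log2(1 + 1.2106) = 1.1444

1.1444 bits/channel use


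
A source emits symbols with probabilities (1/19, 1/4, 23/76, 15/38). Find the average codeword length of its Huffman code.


Huffman construction (repeatedly merge the two least-probable nodes; each merge adds 1 bit to every symbol beneath it): 1/19 + 1/4 = 23/76; 23/76 + 23/76 = 23/38; 15/38 + 23/38 = 1. Resulting codeword lengths (in the order the probabilities were given): (3, 3, 2, 1). L_avg = sum(p_i * l_i) = 1/19*3 + 1/4*3 + 23/76*2 + 15/38*1 = 145/76 = 1.9079

1.9079 bits


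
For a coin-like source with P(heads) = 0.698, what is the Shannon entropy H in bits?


H = -p*log2(p) - (1-p)*log2(1-p). -0.698*log2(0.698) = 0.362053; -0.302*log2(0.302) = 0.521669. H = 0.362053 + 0.521669 = 0.8837

0.8837 bits


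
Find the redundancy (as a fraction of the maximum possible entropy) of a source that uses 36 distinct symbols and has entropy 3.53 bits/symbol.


H_max = log2(K) = log2(36) = 5.1699 bits/symbol. Redundancy = 1 - H/H_max = 1 - 3.53/5.1699 = 1 - 0.6828 = 0.3172

0.3172


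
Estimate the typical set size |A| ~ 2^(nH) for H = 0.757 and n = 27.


log2|A_typical| = nH = 27 * 0.757 = 20.439, so |A_typical| ~ 2^20.439 = 1.422e+06

1.422e+06


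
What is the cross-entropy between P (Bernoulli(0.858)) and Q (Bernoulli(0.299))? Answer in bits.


H(P,Q) = -p*log2(q) - (1-p)*log2(1-q). -0.858*log2(0.299) = 1.494449; -0.142*log2(0.701) = 0.072777. H(P,Q) = 1.494449 + 0.072777 = 1.5672

1.5672 bits


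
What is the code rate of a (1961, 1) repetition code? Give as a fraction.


Rate = k/n = 1/1961

1/1961


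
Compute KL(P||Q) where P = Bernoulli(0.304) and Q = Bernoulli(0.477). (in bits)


KL = p*log2(p/q) + (1-p)*log2((1-p)/(1-q)) = 0.304*log2(0.304/0.477) + 0.696*log2(0.696/0.523) = 0.0894

0.0894 bits


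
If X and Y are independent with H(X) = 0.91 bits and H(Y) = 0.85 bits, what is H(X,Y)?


For independent variables, H(X,Y) = H(X) + H(Y) = 0.91 + 0.85 = 1.76

1.76 bits


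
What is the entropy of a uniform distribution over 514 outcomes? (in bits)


H = log2(n) = log2(514) = 9.0056

9.0056 bits


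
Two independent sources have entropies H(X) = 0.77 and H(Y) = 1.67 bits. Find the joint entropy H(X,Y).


For independent variables, H(X,Y) = H(X) + H(Y) = 0.77 + 1.67 = 2.44

2.44 bits


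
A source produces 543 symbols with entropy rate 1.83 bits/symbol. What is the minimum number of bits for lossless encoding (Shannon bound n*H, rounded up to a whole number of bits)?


Minimum bits >= n * H = 543 * 1.83 = 993.69, rounded up to a whole number of bits = 994

994 bits


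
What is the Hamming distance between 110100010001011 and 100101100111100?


Count differing positions: . ^ . . . ^ ^ ^ . ^ ^ . ^ ^ ^ = 9 differences

9


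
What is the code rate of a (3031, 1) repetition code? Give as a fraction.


Rate = k/n = 1/3031

1/3031


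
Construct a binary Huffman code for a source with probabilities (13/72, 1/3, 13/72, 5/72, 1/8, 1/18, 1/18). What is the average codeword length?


Huffman construction (repeatedly merge the two least-probable nodes; each merge adds 1 bit to every symbol beneath it): 1/18 + 1/18 = 1/9; 5/72 + 1/9 = 13/72; 1/8 + 13/72 = 11/36; 13/72 + 13/72 = 13/36; 11/36 + 1/3 = 23/36; 13/36 + 23/36 = 1. Resulting codeword lengths (in the order the probabilities were given): (3, 2, 2, 3, 3, 4, 4). L_avg = sum(p_i * l_i) = 13/72*3 + 1/3*2 + 13/72*2 + 5/72*3 + 1/8*3 + 1/18*4 + 1/18*4 = 187/72 = 2.5972

2.5972 bits


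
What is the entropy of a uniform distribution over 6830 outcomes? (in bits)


H = log2(n) = log2(6830) = 12.7377

12.7377 bits


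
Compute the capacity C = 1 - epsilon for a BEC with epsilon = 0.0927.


C = 1 - epsilon = 1 - 0.0927 = 0.9073

0.9073 bits


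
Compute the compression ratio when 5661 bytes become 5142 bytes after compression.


Ratio = original / compressed = 5661 / 5142 = 1.1009

1.1009


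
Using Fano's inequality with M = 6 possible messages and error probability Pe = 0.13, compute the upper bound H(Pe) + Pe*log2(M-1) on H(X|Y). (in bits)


H(Pe) = -Pe*log2(Pe) - (1-Pe)*log2(1-Pe) = -0.13*log2(0.13) - 0.87*log2(0.87) = 0.382644 + 0.174794 = 0.5574. Pe*log2(M-1) = 0.13*log2(5) = 0.301851. Bound = H(Pe) + Pe*log2(M-1) = 0.382644 + 0.174794 + 0.301851 = 0.8593

0.8593 bits


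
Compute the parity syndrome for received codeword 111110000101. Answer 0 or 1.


Syndrome = XOR of all bits = 1 XOR 1 XOR 1 XOR 1 XOR 1 XOR 0 XOR 0 XOR 0 XOR 0 XOR 1 XOR 0 XOR 1 = 1

1


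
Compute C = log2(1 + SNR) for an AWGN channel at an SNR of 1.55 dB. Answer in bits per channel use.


SNR_linear = 10^(1.55/10) = 1.4289; C = log2(1 + SNR_linear) = log2(1 + 1.4289) = 1.2803

1.2803 bits/channel use


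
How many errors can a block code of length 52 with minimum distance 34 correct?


Correction capability = floor((d-1)/2) = floor((34-1)/2) = 16

16 errors


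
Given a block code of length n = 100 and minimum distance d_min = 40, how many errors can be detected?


Detection capability = d_min - 1 = 40 - 1 = 39

39 errors


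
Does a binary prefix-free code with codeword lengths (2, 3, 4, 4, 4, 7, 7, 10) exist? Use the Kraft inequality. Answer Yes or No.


Kraft sum = sum(2^(-l_i)) = 0.5791, need <= 1. Result: satisfied (a binary prefix-free code with these lengths exists)

Yes


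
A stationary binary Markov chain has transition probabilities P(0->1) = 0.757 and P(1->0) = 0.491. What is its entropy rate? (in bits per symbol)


Stationary distribution: pi_0 = p10/(p01+p10) = 0.3934, pi_1 = 0.6066. Entropy rate H' = pi_0*H(p01) + pi_1*H(p10) = 0.3934*0.8 + 0.6066*0.9998 = 0.9212

0.9212 bits/symbol


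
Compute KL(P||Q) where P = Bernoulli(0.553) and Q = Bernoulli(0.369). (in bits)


KL = p*log2(p/q) + (1-p)*log2((1-p)/(1-q)) = 0.553*log2(0.553/0.369) + 0.447*log2(0.447/0.631) = 0.1004

0.1004 bits


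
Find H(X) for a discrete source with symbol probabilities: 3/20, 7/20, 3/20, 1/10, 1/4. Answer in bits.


H = -sum(p_i * log2(p_i)). Terms: -(3/20)*log2(3/20) = 0.410545; -(7/20)*log2(7/20) = 0.530101; -(3/20)*log2(3/20) = 0.410545; -(1/10)*log2(1/10) = 0.332193; -(1/4)*log2(1/4) = 0.500000. H = 0.410545 + 0.530101 + 0.410545 + 0.332193 + 0.500000 = 2.1834

2.1834 bits


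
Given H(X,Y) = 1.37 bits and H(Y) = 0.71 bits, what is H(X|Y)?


H(X|Y) = H(X,Y) - H(Y) = 1.37 - 0.71 = 0.66

0.66 bits


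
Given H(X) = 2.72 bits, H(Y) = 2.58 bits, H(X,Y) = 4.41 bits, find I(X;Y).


I(X;Y) = H(X) + H(Y) - H(X,Y) = 2.72 + 2.58 - 4.41 = 0.89

0.89 bits


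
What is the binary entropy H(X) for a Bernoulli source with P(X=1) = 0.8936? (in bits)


H = -p*log2(p) - (1-p)*log2(1-p). -0.8936*log2(0.8936) = 0.145030; -0.1064*log2(0.1064) = 0.343931. H = 0.145030 + 0.343931 = 0.489

0.489 bits


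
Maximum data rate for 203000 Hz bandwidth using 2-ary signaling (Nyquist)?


Rate = 2 * B * log2(M) = 2 * 203000 * 1.0 = 406000.0

406000.0 bps


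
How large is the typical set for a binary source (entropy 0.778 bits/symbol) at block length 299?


log2|A_typical| = nH = 299 * 0.778 = 232.622, so |A_typical| ~ 2^232.622 = 1.062e+70

1.062e+70


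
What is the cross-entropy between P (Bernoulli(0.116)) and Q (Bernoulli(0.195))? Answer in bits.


H(P,Q) = -p*log2(q) - (1-p)*log2(1-q). -0.116*log2(0.195) = 0.273581; -0.884*log2(0.805) = 0.276638. H(P,Q) = 0.273581 + 0.276638 = 0.5502

0.5502 bits


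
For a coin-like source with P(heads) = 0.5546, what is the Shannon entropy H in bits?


H = -p*log2(p) - (1-p)*log2(1-p). -0.5546*log2(0.5546) = 0.471676; -0.4454*log2(0.4454) = 0.519705. H = 0.471676 + 0.519705 = 0.9914

0.9914 bits


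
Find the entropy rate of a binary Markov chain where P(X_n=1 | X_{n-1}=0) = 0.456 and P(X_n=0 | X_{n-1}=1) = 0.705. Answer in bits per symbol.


Stationary distribution: pi_0 = p10/(p01+p10) = 0.6072, pi_1 = 0.3928. Entropy rate H' = pi_0*H(p01) + pi_1*H(p10) = 0.6072*0.9944 + 0.3928*0.8751 = 0.9475

0.9475 bits/symbol


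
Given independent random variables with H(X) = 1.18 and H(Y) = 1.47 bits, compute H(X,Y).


For independent variables, H(X,Y) = H(X) + H(Y) = 1.18 + 1.47 = 2.65

2.65 bits


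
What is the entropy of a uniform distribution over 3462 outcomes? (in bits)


H = log2(n) = log2(3462) = 11.7574

11.7574 bits


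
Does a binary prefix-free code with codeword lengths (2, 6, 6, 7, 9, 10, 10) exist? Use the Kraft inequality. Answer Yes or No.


Kraft sum = sum(2^(-l_i)) = 0.293, need <= 1. Result: satisfied (a binary prefix-free code with these lengths exists)

Yes


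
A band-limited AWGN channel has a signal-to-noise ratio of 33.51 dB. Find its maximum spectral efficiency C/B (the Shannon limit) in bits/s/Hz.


SNR_linear = 10^(33.51/10) = 2243.8819; C/B = log2(1 + SNR_linear) = log2(1 + 2243.8819) = 11.1324

11.1324 bits/s/Hz


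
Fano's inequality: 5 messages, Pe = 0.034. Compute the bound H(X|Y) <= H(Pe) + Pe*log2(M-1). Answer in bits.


H(Pe) = -Pe*log2(Pe) - (1-Pe)*log2(1-Pe) = -0.034*log2(0.034) - 0.966*log2(0.966) = 0.165863 + 0.048208 = 0.2141. Pe*log2(M-1) = 0.034*log2(4) = 0.068000. Bound = H(Pe) + Pe*log2(M-1) = 0.165863 + 0.048208 + 0.068000 = 0.2821

0.2821 bits


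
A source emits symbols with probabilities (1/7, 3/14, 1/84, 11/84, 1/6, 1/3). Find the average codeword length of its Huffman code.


Huffman construction (repeatedly merge the two least-probable nodes; each merge adds 1 bit to every symbol beneath it): 1/84 + 11/84 = 1/7; 1/7 + 1/7 = 2/7; 1/6 + 3/14 = 8/21; 2/7 + 1/3 = 13/21; 8/21 + 13/21 = 1. Resulting codeword lengths (in the order the probabilities were given): (3, 2, 4, 4, 2, 2). L_avg = sum(p_i * l_i) = 1/7*3 + 3/14*2 + 1/84*4 + 11/84*4 + 1/6*2 + 1/3*2 = 17/7 = 2.4286

2.4286 bits


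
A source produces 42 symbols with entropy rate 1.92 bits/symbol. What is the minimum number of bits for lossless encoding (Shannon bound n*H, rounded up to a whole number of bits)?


Minimum bits >= n * H = 42 * 1.92 = 80.64, rounded up to a whole number of bits = 81

81 bits


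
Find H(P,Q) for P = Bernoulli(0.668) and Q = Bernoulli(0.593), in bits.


H(P,Q) = -p*log2(q) - (1-p)*log2(1-q). -0.668*log2(0.593) = 0.503603; -0.332*log2(0.407) = 0.430571. H(P,Q) = 0.503603 + 0.430571 = 0.9342

0.9342 bits


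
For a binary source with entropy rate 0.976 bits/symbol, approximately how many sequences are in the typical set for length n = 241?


log2|A_typical| = nH = 241 * 0.976 = 235.216, so |A_typical| ~ 2^235.216 = 6.413e+70

6.413e+70


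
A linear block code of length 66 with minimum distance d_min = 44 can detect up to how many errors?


Detection capability = d_min - 1 = 44 - 1 = 43

43 errors


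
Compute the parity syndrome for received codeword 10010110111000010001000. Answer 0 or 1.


Syndrome = XOR of all bits = 1 XOR 0 XOR 0 XOR 1 XOR 0 XOR 1 XOR 1 XOR 0 XOR 1 XOR 1 XOR 1 XOR 0 XOR 0 XOR 0 XOR 0 XOR 1 XOR 0 XOR 0 XOR 0 XOR 1 XOR 0 XOR 0 XOR 0 = 1

1


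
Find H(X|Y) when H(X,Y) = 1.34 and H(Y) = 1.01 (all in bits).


H(X|Y) = H(X,Y) - H(Y) = 1.34 - 1.01 = 0.33

0.33 bits


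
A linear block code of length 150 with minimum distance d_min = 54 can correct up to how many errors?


Correction capability = floor((d-1)/2) = floor((54-1)/2) = 26

26 errors


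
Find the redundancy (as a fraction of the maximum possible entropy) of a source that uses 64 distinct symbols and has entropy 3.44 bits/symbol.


H_max = log2(K) = log2(64) = 6.0 bits/symbol. Redundancy = 1 - H/H_max = 1 - 3.44/6.0 = 1 - 0.5733 = 0.4267

0.4267


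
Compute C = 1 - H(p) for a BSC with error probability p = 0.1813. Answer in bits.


H(p) = -p*log2(p) - (1-p)*log2(1-p) = -0.1813*log2(0.1813) - 0.8187*log2(0.8187) = 0.446641 + 0.236271 = 0.6829. C = 1 - H(p) = 1 - 0.6829 = 0.3171

0.3171 bits


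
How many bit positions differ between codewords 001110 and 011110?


Count differing positions: . ^ . . . . = 1 differences

1


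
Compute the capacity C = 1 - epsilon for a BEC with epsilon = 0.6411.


C = 1 - epsilon = 1 - 0.6411 = 0.3589

0.3589 bits


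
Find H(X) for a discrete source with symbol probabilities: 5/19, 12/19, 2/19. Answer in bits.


H = -sum(p_i * log2(p_i)). Terms: -(5/19)*log2(5/19) = 0.506842; -(12/19)*log2(12/19) = 0.418715; -(2/19)*log2(2/19) = 0.341887. H = 0.506842 + 0.418715 + 0.341887 = 1.2674

1.2674 bits


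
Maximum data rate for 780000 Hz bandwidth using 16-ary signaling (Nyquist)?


Rate = 2 * B * log2(M) = 2 * 780000 * 4.0 = 6240000.0

6240000.0 bps


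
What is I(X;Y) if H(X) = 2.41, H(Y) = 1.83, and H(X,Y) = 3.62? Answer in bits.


I(X;Y) = H(X) + H(Y) - H(X,Y) = 2.41 + 1.83 - 3.62 = 0.62

0.62 bits


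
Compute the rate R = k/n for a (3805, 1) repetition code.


Rate = k/n = 1/3805

1/3805


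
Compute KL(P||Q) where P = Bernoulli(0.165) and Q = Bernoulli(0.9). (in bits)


KL = p*log2(p/q) + (1-p)*log2((1-p)/(1-q)) = 0.165*log2(0.165/0.9) + 0.835*log2(0.835/0.1) = 2.1528

2.1528 bits


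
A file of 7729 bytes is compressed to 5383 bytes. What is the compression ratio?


Ratio = original / compressed = 7729 / 5383 = 1.4358

1.4358


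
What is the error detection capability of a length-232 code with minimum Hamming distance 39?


Detection capability = d_min - 1 = 39 - 1 = 38

38 errors


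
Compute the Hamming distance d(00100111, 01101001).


Count differing positions: . ^ . . ^ ^ ^ . = 4 differences

4


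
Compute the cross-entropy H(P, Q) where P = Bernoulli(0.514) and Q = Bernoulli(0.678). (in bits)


H(P,Q) = -p*log2(q) - (1-p)*log2(1-q). -0.514*log2(0.678) = 0.288170; -0.486*log2(0.322) = 0.794546. H(P,Q) = 0.288170 + 0.794546 = 1.0827

1.0827 bits


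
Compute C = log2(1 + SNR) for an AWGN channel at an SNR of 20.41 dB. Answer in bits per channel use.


SNR_linear = 10^(20.41/10) = 109.9006; C = log2(1 + SNR_linear) = log2(1 + 109.9006) = 6.7931

6.7931 bits/channel use


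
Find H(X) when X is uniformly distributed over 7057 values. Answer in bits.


H = log2(n) = log2(7057) = 12.7848

12.7848 bits


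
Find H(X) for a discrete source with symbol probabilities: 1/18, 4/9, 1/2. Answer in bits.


H = -sum(p_i * log2(p_i)). Terms: -(1/18)*log2(1/18) = 0.231663; -(4/9)*log2(4/9) = 0.519967; -(1/2)*log2(1/2) = 0.500000. H = 0.231663 + 0.519967 + 0.500000 = 1.2516

1.2516 bits


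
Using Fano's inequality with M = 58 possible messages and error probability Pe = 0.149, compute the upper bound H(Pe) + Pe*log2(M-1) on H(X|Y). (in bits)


H(Pe) = -Pe*log2(Pe) - (1-Pe)*log2(1-Pe) = -0.149*log2(0.149) - 0.851*log2(0.851) = 0.409246 + 0.198086 = 0.6073. Pe*log2(M-1) = 0.149*log2(57) = 0.869101. Bound = H(Pe) + Pe*log2(M-1) = 0.409246 + 0.198086 + 0.869101 = 1.4764

1.4764 bits


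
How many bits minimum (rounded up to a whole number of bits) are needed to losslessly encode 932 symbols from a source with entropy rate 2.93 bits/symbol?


Minimum bits >= n * H = 932 * 2.93 = 2730.76, rounded up to a whole number of bits = 2731

2731 bits


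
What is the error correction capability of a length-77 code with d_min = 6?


Correction capability = floor((d-1)/2) = floor((6-1)/2) = 2

2 errors


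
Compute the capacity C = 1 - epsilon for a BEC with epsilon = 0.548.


C = 1 - epsilon = 1 - 0.548 = 0.452

0.452 bits


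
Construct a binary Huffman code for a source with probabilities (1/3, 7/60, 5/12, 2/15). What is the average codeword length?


Huffman construction (repeatedly merge the two least-probable nodes; each merge adds 1 bit to every symbol beneath it): 7/60 + 2/15 = 1/4; 1/4 + 1/3 = 7/12; 5/12 + 7/12 = 1. Resulting codeword lengths (in the order the probabilities were given): (2, 3, 1, 3). L_avg = sum(p_i * l_i) = 1/3*2 + 7/60*3 + 5/12*1 + 2/15*3 = 11/6 = 1.8333

1.8333 bits


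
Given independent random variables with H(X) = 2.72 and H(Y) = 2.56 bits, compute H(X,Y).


For independent variables, H(X,Y) = H(X) + H(Y) = 2.72 + 2.56 = 5.28

5.28 bits


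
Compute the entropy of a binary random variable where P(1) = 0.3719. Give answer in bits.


H = -p*log2(p) - (1-p)*log2(1-p). -0.3719*log2(0.3719) = 0.530706; -0.6281*log2(0.6281) = 0.421414. H = 0.530706 + 0.421414 = 0.9521

0.9521 bits


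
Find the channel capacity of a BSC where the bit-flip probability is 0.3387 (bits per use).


H(p) = -p*log2(p) - (1-p)*log2(1-p) = -0.3387*log2(0.3387) - 0.6613*log2(0.6613) = 0.529022 + 0.394547 = 0.9236. C = 1 - H(p) = 1 - 0.9236 = 0.0764

0.0764 bits


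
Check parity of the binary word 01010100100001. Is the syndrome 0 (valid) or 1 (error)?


Syndrome = XOR of all bits = 0 XOR 1 XOR 0 XOR 1 XOR 0 XOR 1 XOR 0 XOR 0 XOR 1 XOR 0 XOR 0 XOR 0 XOR 0 XOR 1 = 1

1


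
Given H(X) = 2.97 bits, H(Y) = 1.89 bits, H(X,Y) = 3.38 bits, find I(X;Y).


I(X;Y) = H(X) + H(Y) - H(X,Y) = 2.97 + 1.89 - 3.38 = 1.48

1.48 bits


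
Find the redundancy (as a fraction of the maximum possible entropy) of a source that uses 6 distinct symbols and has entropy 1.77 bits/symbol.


H_max = log2(K) = log2(6) = 2.585 bits/symbol. Redundancy = 1 - H/H_max = 1 - 1.77/2.585 = 1 - 0.6847 = 0.3153

0.3153


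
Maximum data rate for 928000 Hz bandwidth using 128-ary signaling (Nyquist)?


Rate = 2 * B * log2(M) = 2 * 928000 * 7.0 = 12992000.0

12992000.0 bps


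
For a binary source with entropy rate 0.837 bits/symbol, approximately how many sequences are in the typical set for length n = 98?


log2|A_typical| = nH = 98 * 0.837 = 82.026, so |A_typical| ~ 2^82.026 = 4.924e+24

4.924e+24


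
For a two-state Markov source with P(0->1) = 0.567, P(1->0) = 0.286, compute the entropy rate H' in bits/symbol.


Stationary distribution: pi_0 = p10/(p01+p10) = 0.3353, pi_1 = 0.6647. Entropy rate H' = pi_0*H(p01) + pi_1*H(p10) = 0.3353*0.987 + 0.6647*0.8635 = 0.9049

0.9049 bits/symbol


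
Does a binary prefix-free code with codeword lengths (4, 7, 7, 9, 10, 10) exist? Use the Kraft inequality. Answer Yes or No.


Kraft sum = sum(2^(-l_i)) = 0.082, need <= 1. Result: satisfied (a binary prefix-free code with these lengths exists)

Yes


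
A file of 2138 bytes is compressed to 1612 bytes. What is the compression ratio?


Ratio = original / compressed = 2138 / 1612 = 1.3263

1.3263


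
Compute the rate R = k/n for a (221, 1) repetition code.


Rate = k/n = 1/221

1/221


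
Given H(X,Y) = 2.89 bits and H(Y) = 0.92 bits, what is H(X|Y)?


H(X|Y) = H(X,Y) - H(Y) = 2.89 - 0.92 = 1.97

1.97 bits


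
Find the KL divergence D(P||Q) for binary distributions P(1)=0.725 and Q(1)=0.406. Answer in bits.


KL = p*log2(p/q) + (1-p)*log2((1-p)/(1-q)) = 0.725*log2(0.725/0.406) + 0.275*log2(0.275/0.594) = 0.3009

0.3009 bits


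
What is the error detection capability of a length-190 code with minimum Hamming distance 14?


Detection capability = d_min - 1 = 14 - 1 = 13

13 errors


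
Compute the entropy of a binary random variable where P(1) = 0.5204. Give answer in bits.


H = -p*log2(p) - (1-p)*log2(1-p). -0.5204*log2(0.5204) = 0.490377; -0.4796*log2(0.4796) = 0.508422. H = 0.490377 + 0.508422 = 0.9988

0.9988 bits


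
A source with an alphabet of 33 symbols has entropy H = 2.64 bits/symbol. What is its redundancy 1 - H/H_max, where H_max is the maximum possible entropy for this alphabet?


H_max = log2(K) = log2(33) = 5.0444 bits/symbol. Redundancy = 1 - H/H_max = 1 - 2.64/5.0444 = 1 - 0.5234 = 0.4766

0.4766


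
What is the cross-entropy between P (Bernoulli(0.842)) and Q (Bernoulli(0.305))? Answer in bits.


H(P,Q) = -p*log2(q) - (1-p)*log2(1-q). -0.842*log2(0.305) = 1.442446; -0.158*log2(0.695) = 0.082937. H(P,Q) = 1.442446 + 0.082937 = 1.5254

1.5254 bits


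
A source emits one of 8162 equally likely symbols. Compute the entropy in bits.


H = log2(n) = log2(8162) = 12.9947

12.9947 bits


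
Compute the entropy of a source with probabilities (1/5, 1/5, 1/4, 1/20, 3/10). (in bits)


H = -sum(p_i * log2(p_i)). Terms: -(1/5)*log2(1/5) = 0.464386; -(1/5)*log2(1/5) = 0.464386; -(1/4)*log2(1/4) = 0.500000; -(1/20)*log2(1/20) = 0.216096; -(3/10)*log2(3/10) = 0.521090. H = 0.464386 + 0.464386 + 0.500000 + 0.216096 + 0.521090 = 2.166

2.166 bits


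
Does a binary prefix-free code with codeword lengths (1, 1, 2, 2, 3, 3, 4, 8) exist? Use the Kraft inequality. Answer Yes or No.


Kraft sum = sum(2^(-l_i)) = 1.8164, need <= 1. Result: violated (a binary prefix-free code with these lengths cannot exist)

No


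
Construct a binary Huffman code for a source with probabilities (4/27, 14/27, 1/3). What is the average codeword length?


Huffman construction (repeatedly merge the two least-probable nodes; each merge adds 1 bit to every symbol beneath it): 4/27 + 1/3 = 13/27; 13/27 + 14/27 = 1. Resulting codeword lengths (in the order the probabilities were given): (2, 1, 2). L_avg = sum(p_i * l_i) = 4/27*2 + 14/27*1 + 1/3*2 = 40/27 = 1.4815

1.4815 bits


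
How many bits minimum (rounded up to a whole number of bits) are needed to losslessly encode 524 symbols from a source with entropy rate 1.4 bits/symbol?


Minimum bits >= n * H = 524 * 1.4 = 733.6, rounded up to a whole number of bits = 734

734 bits


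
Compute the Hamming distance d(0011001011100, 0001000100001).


Count differing positions: . . ^ . . . ^ ^ ^ ^ ^ . ^ = 7 differences

7


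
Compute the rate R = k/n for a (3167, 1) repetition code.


Rate = k/n = 1/3167

1/3167


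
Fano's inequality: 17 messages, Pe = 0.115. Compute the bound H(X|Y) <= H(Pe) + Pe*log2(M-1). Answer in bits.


H(Pe) = -Pe*log2(Pe) - (1-Pe)*log2(1-Pe) = -0.115*log2(0.115) - 0.885*log2(0.885) = 0.358834 + 0.155982 = 0.5148. Pe*log2(M-1) = 0.115*log2(16) = 0.460000. Bound = H(Pe) + Pe*log2(M-1) = 0.358834 + 0.155982 + 0.460000 = 0.9748

0.9748 bits


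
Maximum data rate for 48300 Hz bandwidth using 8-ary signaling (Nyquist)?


Rate = 2 * B * log2(M) = 2 * 48300 * 3.0 = 289800.0

289800.0 bps


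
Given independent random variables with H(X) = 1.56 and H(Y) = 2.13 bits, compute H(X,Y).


For independent variables, H(X,Y) = H(X) + H(Y) = 1.56 + 2.13 = 3.69

3.69 bits


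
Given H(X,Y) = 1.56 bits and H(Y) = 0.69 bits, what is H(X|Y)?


H(X|Y) = H(X,Y) - H(Y) = 1.56 - 0.69 = 0.87

0.87 bits
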